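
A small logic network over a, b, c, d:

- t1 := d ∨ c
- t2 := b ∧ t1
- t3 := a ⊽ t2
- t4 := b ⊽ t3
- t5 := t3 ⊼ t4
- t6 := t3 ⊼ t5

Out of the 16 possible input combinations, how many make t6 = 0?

t6 = t3 ⊼ t5 must be 0, so both t3 = 1 and t5 = 1.
t3 = a ⊽ t2 must be 1, so both a = 0 and t2 = 0.
t5 = t3 ⊼ t4 must be 1, so at least one of t3, t4 is 0.
Satisfying assignments:
  a=0, b=0, c=0, d=0
  a=0, b=0, c=0, d=1
  a=0, b=0, c=1, d=0
  a=0, b=0, c=1, d=1
  a=0, b=1, c=0, d=0

5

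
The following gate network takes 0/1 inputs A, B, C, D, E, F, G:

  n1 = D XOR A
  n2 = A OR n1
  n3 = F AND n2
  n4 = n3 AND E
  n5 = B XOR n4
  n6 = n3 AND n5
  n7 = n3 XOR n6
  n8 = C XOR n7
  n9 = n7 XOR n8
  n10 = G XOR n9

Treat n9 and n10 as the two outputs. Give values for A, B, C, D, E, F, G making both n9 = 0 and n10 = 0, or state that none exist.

Check with A=1, B=0, C=0, D=1, E=1, F=1, G=0:
n1 = D XOR A = 1 XOR 1 = 0
n2 = A OR n1 = 1 OR 0 = 1
n3 = F AND n2 = 1 AND 1 = 1
n4 = n3 AND E = 1 AND 1 = 1
n5 = B XOR n4 = 0 XOR 1 = 1
n6 = n3 AND n5 = 1 AND 1 = 1
n7 = n3 XOR n6 = 1 XOR 1 = 0
n8 = C XOR n7 = 0 XOR 0 = 0
n9 = n7 XOR n8 = 0 XOR 0 = 0
n10 = G XOR n9 = 0 XOR 0 = 0
So n9 = 0 and n10 = 0.

A=1, B=0, C=0, D=1, E=1, F=1, G=0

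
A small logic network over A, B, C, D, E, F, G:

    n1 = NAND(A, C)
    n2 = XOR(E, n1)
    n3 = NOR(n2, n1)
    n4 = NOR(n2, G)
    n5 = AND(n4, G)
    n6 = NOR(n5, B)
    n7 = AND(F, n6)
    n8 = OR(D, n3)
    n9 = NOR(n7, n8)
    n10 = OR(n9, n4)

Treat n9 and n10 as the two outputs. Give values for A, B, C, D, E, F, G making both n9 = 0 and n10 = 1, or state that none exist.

A=1, B=0, C=0, D=0, E=1, F=1, G=0

Check with A=1, B=0, C=0, D=0, E=1, F=1, G=0:
n1 = NAND(A, C) = NAND(1, 0) = 1
n2 = XOR(E, n1) = XOR(1, 1) = 0
n3 = NOR(n2, n1) = NOR(0, 1) = 0
n4 = NOR(n2, G) = NOR(0, 0) = 1
n5 = AND(n4, G) = AND(1, 0) = 0
n6 = NOR(n5, B) = NOR(0, 0) = 1
n7 = AND(F, n6) = AND(1, 1) = 1
n8 = OR(D, n3) = OR(0, 0) = 0
n9 = NOR(n7, n8) = NOR(1, 0) = 0
n10 = OR(n9, n4) = OR(0, 1) = 1
So n9 = 0 and n10 = 1.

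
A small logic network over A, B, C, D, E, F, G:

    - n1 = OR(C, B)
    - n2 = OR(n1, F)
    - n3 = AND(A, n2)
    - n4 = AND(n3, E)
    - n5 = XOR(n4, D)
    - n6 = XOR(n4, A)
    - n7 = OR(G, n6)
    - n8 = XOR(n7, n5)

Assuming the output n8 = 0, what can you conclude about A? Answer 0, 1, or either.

Both values of A occur among assignments with n8 = 0:
  A=0: A=0, B=0, C=0, D=0, E=0, F=0, G=0
  A=1: A=1, B=0, C=0, D=0, E=1, F=1, G=1

either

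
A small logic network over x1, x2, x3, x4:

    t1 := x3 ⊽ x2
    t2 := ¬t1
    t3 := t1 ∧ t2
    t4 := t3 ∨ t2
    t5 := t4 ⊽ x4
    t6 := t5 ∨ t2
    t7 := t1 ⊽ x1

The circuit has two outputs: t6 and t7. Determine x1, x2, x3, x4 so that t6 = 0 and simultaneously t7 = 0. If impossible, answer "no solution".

Check with x1=0, x2=0, x3=0, x4=1:
t1 = x3 ⊽ x2 = 0 ⊽ 0 = 1
t2 = ¬t1 = ¬1 = 0
t3 = t1 ∧ t2 = 1 ∧ 0 = 0
t4 = t3 ∨ t2 = 0 ∨ 0 = 0
t5 = t4 ⊽ x4 = 0 ⊽ 1 = 0
t6 = t5 ∨ t2 = 0 ∨ 0 = 0
t7 = t1 ⊽ x1 = 1 ⊽ 0 = 0
So t6 = 0 and t7 = 0.

x1=0, x2=0, x3=0, x4=1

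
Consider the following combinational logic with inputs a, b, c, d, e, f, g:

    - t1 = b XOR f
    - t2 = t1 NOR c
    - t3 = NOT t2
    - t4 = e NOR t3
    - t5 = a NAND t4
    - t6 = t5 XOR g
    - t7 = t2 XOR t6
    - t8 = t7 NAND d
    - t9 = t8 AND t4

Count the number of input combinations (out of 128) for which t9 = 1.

t9 = t8 AND t4 must be 1, so both t8 = 1 and t4 = 1.
t8 = t7 NAND d must be 1, so at least one of t7, d is 0.
Enumerating the 128 input combinations, 12 give t9 = 1 and 116 give t9 = 0.

12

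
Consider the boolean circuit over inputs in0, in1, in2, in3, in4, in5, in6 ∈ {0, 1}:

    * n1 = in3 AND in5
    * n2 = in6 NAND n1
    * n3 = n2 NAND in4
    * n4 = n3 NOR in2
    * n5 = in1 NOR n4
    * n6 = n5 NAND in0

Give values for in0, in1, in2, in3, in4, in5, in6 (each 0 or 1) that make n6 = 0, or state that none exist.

n6 = n5 NAND in0 must be 0, so both n5 = 1 and in0 = 1.
n5 = in1 NOR n4 must be 1, so both in1 = 0 and n4 = 0.
n4 = n3 NOR in2 must be 0, so at least one of n3, in2 is 1.
Check with in0=1, in1=0, in2=0, in3=1, in4=0, in5=0, in6=1:
n1 = in3 AND in5 = 1 AND 0 = 0
n2 = in6 NAND n1 = 1 NAND 0 = 1
n3 = n2 NAND in4 = 1 NAND 0 = 1
n4 = n3 NOR in2 = 1 NOR 0 = 0
n5 = in1 NOR n4 = 0 NOR 0 = 1
n6 = n5 NAND in0 = 1 NAND 1 = 0
So n6 = 0 as required.

in0=1, in1=0, in2=0, in3=1, in4=0, in5=0, in6=1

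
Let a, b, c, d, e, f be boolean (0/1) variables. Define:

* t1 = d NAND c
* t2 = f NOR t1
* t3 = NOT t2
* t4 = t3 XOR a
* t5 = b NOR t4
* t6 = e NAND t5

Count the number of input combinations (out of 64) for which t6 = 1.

t6 = e NAND t5 must be 1, so at least one of e, t5 is 0.
Enumerating the 64 input combinations, 56 give t6 = 1 and 8 give t6 = 0.

56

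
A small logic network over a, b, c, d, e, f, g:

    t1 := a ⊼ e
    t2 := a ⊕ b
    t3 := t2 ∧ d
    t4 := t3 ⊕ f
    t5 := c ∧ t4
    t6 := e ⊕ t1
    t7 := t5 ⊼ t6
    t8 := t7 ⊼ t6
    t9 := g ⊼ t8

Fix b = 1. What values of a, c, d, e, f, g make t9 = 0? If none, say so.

a=0 c=1 d=0 e=1 f=1 g=1

t9 = g ⊼ t8 must be 0, so both g = 1 and t8 = 1.
Check with b = 1 and a=0, c=1, d=0, e=1, f=1, g=1:
t1 = a ⊼ e = 0 ⊼ 1 = 1
t2 = a ⊕ b = 0 ⊕ 1 = 1
t3 = t2 ∧ d = 1 ∧ 0 = 0
t4 = t3 ⊕ f = 0 ⊕ 1 = 1
t5 = c ∧ t4 = 1 ∧ 1 = 1
t6 = e ⊕ t1 = 1 ⊕ 1 = 0
t7 = t5 ⊼ t6 = 1 ⊼ 0 = 1
t8 = t7 ⊼ t6 = 1 ⊼ 0 = 1
t9 = g ⊼ t8 = 1 ⊼ 1 = 0
So t9 = 0.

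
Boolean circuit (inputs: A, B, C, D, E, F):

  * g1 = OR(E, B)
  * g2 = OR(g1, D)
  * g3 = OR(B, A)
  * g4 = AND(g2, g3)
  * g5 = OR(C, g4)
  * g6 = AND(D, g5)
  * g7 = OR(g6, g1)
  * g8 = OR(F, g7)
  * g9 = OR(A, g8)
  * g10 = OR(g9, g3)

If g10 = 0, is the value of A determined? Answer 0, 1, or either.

g10 = OR(g9, g3) must be 0, so both g9 = 0 and g3 = 0.
g9 = OR(A, g8) must be 0, so both A = 0 and g8 = 0.
g3 = OR(B, A) must be 0, so both B = 0 and A = 0.
Every assignment with g10 = 0 has A = 0; there are 3 such assignment(s).
  A=0, B=0, C=0, D=0, E=0, F=0
  A=0, B=0, C=0, D=1, E=0, F=0
  A=0, B=0, C=1, D=0, E=0, F=0

0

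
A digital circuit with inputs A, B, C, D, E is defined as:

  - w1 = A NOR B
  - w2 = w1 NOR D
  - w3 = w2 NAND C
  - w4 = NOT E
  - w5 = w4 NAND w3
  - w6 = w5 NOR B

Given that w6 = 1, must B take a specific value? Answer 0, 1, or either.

0

w6 = w5 NOR B must be 1, so both w5 = 0 and B = 0.
Every assignment with w6 = 1 has B = 0; there are 7 such assignment(s).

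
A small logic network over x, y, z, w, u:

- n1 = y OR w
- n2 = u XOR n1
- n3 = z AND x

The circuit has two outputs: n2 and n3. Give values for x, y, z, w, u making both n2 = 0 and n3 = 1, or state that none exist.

Check with x=1 y=1 z=1 w=1 u=1:
n1 = y OR w = 1 OR 1 = 1
n2 = u XOR n1 = 1 XOR 1 = 0
n3 = z AND x = 1 AND 1 = 1
So n2 = 0 and n3 = 1.

x=1 y=1 z=1 w=1 u=1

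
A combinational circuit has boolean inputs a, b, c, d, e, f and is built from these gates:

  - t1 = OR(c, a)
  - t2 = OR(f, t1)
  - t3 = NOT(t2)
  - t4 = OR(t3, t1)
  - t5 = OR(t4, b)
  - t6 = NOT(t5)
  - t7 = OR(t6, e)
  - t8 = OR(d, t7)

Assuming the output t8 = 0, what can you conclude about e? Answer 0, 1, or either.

t8 = OR(d, t7) must be 0, so both d = 0 and t7 = 0.
t7 = OR(t6, e) must be 0, so both t6 = 0 and e = 0.
t6 = NOT(t5) must be 0, so t5 = 1.
Every assignment with t8 = 0 has e = 0; there are 15 such assignment(s).

0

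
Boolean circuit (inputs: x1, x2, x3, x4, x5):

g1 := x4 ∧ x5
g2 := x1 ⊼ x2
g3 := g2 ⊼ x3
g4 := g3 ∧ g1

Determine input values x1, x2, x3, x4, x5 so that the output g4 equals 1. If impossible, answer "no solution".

Check with x1=0, x2=0, x3=0, x4=1, x5=1:
g1 = x4 ∧ x5 = 1 ∧ 1 = 1
g2 = x1 ⊼ x2 = 0 ⊼ 0 = 1
g3 = g2 ⊼ x3 = 1 ⊼ 0 = 1
g4 = g3 ∧ g1 = 1 ∧ 1 = 1
So g4 = 1 as required.

x1=0, x2=0, x3=0, x4=1, x5=1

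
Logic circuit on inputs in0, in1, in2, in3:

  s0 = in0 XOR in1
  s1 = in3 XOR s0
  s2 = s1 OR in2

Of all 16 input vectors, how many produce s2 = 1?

12

s2 = s1 OR in2 must be 1, so at least one of s1, in2 is 1.
Enumerating the 16 input combinations, 12 give s2 = 1 and 4 give s2 = 0.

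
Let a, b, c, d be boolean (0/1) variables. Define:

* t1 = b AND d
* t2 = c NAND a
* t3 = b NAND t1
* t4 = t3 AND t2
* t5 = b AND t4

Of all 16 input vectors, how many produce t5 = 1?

t5 = b AND t4 must be 1, so both b = 1 and t4 = 1.
t4 = t3 AND t2 must be 1, so both t3 = 1 and t2 = 1.
Satisfying assignments:
  a=0, b=1, c=0, d=0
  a=0, b=1, c=1, d=0
  a=1, b=1, c=0, d=0

3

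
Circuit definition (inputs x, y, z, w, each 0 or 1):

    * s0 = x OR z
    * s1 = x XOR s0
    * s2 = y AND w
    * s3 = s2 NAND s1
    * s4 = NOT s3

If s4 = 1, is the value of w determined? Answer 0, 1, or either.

1

s4 = NOT s3 must be 1, so s3 = 0.
Every assignment with s4 = 1 has w = 1; there are 1 such assignment(s).
  x=0, y=1, z=1, w=1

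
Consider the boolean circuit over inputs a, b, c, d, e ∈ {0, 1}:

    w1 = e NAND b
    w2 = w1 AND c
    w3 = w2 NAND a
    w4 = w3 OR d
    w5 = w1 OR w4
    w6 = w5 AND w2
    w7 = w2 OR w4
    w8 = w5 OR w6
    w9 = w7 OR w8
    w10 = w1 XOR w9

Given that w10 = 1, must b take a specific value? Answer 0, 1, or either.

1

w10 = w1 XOR w9 must be 1, so w1 and w9 differ.
Every assignment with w10 = 1 has b = 1; there are 8 such assignment(s).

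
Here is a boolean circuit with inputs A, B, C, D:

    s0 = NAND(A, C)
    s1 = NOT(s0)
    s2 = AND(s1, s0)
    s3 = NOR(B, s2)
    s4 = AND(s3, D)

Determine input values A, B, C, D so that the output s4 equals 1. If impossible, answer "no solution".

s4 = AND(s3, D) must be 1, so both s3 = 1 and D = 1.
Check with A=1, B=0, C=1, D=1:
s0 = NAND(A, C) = NAND(1, 1) = 0
s1 = NOT(s0) = NOT 0 = 1
s2 = AND(s1, s0) = AND(1, 0) = 0
s3 = NOR(B, s2) = NOR(0, 0) = 1
s4 = AND(s3, D) = AND(1, 1) = 1
So s4 = 1 as required.

A=1, B=0, C=1, D=1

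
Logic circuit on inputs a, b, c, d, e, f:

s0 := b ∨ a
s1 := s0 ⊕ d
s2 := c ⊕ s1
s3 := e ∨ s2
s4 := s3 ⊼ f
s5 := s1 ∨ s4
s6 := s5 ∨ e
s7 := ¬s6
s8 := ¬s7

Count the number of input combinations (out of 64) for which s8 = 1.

s8 = ¬s7 must be 1, so s7 = 0.
Enumerating the 64 input combinations, 60 give s8 = 1 and 4 give s8 = 0.

60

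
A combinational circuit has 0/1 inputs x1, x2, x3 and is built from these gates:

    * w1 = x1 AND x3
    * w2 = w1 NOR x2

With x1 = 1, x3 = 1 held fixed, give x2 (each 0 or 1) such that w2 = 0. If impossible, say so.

x2=1

w2 = w1 NOR x2 must be 0, so at least one of w1, x2 is 1.
Check with x1 = 1, x3 = 1 and x2=1:
w1 = x1 AND x3 = 1 AND 1 = 1
w2 = w1 NOR x2 = 1 NOR 1 = 0
So w2 = 0.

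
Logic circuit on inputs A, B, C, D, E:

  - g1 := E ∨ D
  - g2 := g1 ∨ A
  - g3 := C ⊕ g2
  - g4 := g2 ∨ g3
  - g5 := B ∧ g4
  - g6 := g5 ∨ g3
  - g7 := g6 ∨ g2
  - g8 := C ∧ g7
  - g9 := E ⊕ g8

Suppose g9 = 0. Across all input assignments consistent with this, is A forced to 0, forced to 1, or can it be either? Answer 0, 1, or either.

either

Both values of A occur among assignments with g9 = 0:
  A=0: A=0, B=0, C=0, D=0, E=0
  A=1: A=1, B=0, C=0, D=0, E=0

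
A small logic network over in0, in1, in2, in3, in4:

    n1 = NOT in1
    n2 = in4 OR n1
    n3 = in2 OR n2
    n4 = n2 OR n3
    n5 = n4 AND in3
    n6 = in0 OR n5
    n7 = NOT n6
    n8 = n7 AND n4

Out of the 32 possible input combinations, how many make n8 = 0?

n8 = n7 AND n4 must be 0, so at least one of n7, n4 is 0.
Enumerating the 32 input combinations, 25 give n8 = 0 and 7 give n8 = 1.

25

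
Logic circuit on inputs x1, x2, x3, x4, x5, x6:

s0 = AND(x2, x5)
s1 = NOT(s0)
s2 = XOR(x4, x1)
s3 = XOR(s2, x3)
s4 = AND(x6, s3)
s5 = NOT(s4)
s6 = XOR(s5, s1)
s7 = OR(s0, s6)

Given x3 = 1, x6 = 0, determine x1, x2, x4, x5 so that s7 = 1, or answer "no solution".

s7 = OR(s0, s6) must be 1, so at least one of s0, s6 is 1.
Check with x3 = 1, x6 = 0 and x1=1, x2=1, x4=1, x5=1:
s0 = AND(x2, x5) = AND(1, 1) = 1
s1 = NOT(s0) = NOT 1 = 0
s2 = XOR(x4, x1) = XOR(1, 1) = 0
s3 = XOR(s2, x3) = XOR(0, 1) = 1
s4 = AND(x6, s3) = AND(0, 1) = 0
s5 = NOT(s4) = NOT 0 = 1
s6 = XOR(s5, s1) = XOR(1, 0) = 1
s7 = OR(s0, s6) = OR(1, 1) = 1
So s7 = 1.

x1=1, x2=1, x4=1, x5=1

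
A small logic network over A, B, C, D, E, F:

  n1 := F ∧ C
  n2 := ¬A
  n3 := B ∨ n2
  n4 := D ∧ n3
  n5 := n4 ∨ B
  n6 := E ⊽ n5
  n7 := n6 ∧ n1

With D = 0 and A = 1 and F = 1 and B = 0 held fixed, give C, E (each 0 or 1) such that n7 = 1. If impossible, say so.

C=1 E=0

n7 = n6 ∧ n1 must be 1, so both n6 = 1 and n1 = 1.
n6 = E ⊽ n5 must be 1, so both E = 0 and n5 = 0.
Check with D = 0 and A = 1 and F = 1 and B = 0 and C=1, E=0:
n1 = F ∧ C = 1 ∧ 1 = 1
n2 = ¬A = ¬1 = 0
n3 = B ∨ n2 = 0 ∨ 0 = 0
n4 = D ∧ n3 = 0 ∧ 0 = 0
n5 = n4 ∨ B = 0 ∨ 0 = 0
n6 = E ⊽ n5 = 0 ⊽ 0 = 1
n7 = n6 ∧ n1 = 1 ∧ 1 = 1
So n7 = 1.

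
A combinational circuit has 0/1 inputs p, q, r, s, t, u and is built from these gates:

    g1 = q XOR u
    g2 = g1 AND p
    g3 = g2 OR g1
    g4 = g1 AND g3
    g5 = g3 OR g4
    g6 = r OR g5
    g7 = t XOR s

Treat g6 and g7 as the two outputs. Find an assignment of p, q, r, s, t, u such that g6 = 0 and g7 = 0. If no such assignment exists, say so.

p=1 q=0 r=0 s=0 t=0 u=0

Check with p=1 q=0 r=0 s=0 t=0 u=0:
g1 = q XOR u = 0 XOR 0 = 0
g2 = g1 AND p = 0 AND 1 = 0
g3 = g2 OR g1 = 0 OR 0 = 0
g4 = g1 AND g3 = 0 AND 0 = 0
g5 = g3 OR g4 = 0 OR 0 = 0
g6 = r OR g5 = 0 OR 0 = 0
g7 = t XOR s = 0 XOR 0 = 0
So g6 = 0 and g7 = 0.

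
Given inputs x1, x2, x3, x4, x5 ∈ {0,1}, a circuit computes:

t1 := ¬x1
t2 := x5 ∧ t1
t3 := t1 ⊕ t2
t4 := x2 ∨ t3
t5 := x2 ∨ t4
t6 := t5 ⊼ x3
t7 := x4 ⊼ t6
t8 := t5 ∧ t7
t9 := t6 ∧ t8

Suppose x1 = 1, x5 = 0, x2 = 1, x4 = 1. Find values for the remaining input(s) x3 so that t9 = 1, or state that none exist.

With x1 = 1, x5 = 0, x2 = 1, x4 = 1 fixed, none of the 2 settings of x3 give t9 = 1.
For example, with x3=1:
t1 = ¬x1 = ¬1 = 0
t2 = x5 ∧ t1 = 0 ∧ 0 = 0
t3 = t1 ⊕ t2 = 0 ⊕ 0 = 0
t4 = x2 ∨ t3 = 1 ∨ 0 = 1
t5 = x2 ∨ t4 = 1 ∨ 1 = 1
t6 = t5 ⊼ x3 = 1 ⊼ 1 = 0
t7 = x4 ⊼ t6 = 1 ⊼ 0 = 1
t8 = t5 ∧ t7 = 1 ∧ 1 = 1
t9 = t6 ∧ t8 = 0 ∧ 1 = 0
giving t9 = 0 ≠ 1.

no solution exists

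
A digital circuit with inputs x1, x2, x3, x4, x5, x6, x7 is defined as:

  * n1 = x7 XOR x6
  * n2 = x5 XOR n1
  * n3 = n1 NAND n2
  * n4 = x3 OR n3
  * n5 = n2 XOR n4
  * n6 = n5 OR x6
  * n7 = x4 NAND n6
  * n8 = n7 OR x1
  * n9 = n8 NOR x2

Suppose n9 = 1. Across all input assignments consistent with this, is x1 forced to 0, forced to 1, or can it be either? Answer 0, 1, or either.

0

n9 = n8 NOR x2 must be 1, so both n8 = 0 and x2 = 0.
n8 = n7 OR x1 must be 0, so both n7 = 0 and x1 = 0.
n7 = x4 NAND n6 must be 0, so both x4 = 1 and n6 = 1.
Every assignment with n9 = 1 has x1 = 0; there are 13 such assignment(s).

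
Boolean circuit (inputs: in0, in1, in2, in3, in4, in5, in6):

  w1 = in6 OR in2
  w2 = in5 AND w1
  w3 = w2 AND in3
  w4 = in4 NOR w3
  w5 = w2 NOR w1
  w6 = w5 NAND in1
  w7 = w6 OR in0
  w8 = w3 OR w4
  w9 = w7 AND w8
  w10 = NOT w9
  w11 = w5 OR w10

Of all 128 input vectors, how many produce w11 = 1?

68

w11 = w5 OR w10 must be 1, so at least one of w5, w10 is 1.
Enumerating the 128 input combinations, 68 give w11 = 1 and 60 give w11 = 0.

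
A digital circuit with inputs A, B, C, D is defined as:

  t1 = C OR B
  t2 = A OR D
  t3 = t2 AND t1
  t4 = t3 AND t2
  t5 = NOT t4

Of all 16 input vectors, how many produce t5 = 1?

t5 = NOT t4 must be 1, so t4 = 0.
t4 = t3 AND t2 must be 0, so at least one of t3, t2 is 0.
Enumerating the 16 input combinations, 7 give t5 = 1 and 9 give t5 = 0.

7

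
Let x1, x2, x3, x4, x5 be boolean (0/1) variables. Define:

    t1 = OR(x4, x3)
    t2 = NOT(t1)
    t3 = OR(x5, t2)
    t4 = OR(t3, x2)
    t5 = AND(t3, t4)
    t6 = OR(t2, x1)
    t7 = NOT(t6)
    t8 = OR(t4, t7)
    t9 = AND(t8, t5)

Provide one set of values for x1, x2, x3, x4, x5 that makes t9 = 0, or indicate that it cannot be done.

t9 = AND(t8, t5) must be 0, so at least one of t8, t5 is 0.
Check with x1=0, x2=1, x3=1, x4=1, x5=0:
t1 = OR(x4, x3) = OR(1, 1) = 1
t2 = NOT(t1) = NOT 1 = 0
t3 = OR(x5, t2) = OR(0, 0) = 0
t4 = OR(t3, x2) = OR(0, 1) = 1
t5 = AND(t3, t4) = AND(0, 1) = 0
t6 = OR(t2, x1) = OR(0, 0) = 0
t7 = NOT(t6) = NOT 0 = 1
t8 = OR(t4, t7) = OR(1, 1) = 1
t9 = AND(t8, t5) = AND(1, 0) = 0
So t9 = 0 as required.

x1=0, x2=1, x3=1, x4=1, x5=0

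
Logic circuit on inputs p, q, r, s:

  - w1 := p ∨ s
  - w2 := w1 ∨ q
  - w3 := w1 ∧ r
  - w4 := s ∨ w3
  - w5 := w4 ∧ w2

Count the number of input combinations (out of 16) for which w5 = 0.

w5 = w4 ∧ w2 must be 0, so at least one of w4, w2 is 0.
Satisfying assignments:
  p=0, q=0, r=0, s=0
  p=0, q=0, r=1, s=0
  p=0, q=1, r=0, s=0
  p=0, q=1, r=1, s=0
  p=1, q=0, r=0, s=0
  p=1, q=1, r=0, s=0

6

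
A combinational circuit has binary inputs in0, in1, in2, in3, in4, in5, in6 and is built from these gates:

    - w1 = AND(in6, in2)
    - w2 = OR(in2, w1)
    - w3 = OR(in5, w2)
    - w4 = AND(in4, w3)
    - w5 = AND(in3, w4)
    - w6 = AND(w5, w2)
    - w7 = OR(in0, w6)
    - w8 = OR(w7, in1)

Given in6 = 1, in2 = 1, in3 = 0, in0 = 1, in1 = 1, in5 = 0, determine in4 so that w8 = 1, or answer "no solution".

in4=0

Check with in6 = 1, in2 = 1, in3 = 0, in0 = 1, in1 = 1, in5 = 0 and in4=0:
w1 = AND(in6, in2) = AND(1, 1) = 1
w2 = OR(in2, w1) = OR(1, 1) = 1
w3 = OR(in5, w2) = OR(0, 1) = 1
w4 = AND(in4, w3) = AND(0, 1) = 0
w5 = AND(in3, w4) = AND(0, 0) = 0
w6 = AND(w5, w2) = AND(0, 1) = 0
w7 = OR(in0, w6) = OR(1, 0) = 1
w8 = OR(w7, in1) = OR(1, 1) = 1
So w8 = 1.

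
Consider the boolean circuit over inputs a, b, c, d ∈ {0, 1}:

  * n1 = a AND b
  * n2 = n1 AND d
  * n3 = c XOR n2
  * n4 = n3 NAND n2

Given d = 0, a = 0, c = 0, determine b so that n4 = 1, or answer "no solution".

n4 = n3 NAND n2 must be 1, so at least one of n3, n2 is 0.
Check with d = 0, a = 0, c = 0 and b=0:
n1 = a AND b = 0 AND 0 = 0
n2 = n1 AND d = 0 AND 0 = 0
n3 = c XOR n2 = 0 XOR 0 = 0
n4 = n3 NAND n2 = 0 NAND 0 = 1
So n4 = 1.

b=0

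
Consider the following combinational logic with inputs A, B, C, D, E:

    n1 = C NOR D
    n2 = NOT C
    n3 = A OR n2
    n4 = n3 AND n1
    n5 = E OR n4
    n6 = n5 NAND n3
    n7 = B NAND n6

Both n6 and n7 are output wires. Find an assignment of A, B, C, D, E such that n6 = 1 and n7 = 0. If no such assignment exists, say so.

Check with A=0, B=1, C=1, D=0, E=1:
n1 = C NOR D = 1 NOR 0 = 0
n2 = NOT C = NOT 1 = 0
n3 = A OR n2 = 0 OR 0 = 0
n4 = n3 AND n1 = 0 AND 0 = 0
n5 = E OR n4 = 1 OR 0 = 1
n6 = n5 NAND n3 = 1 NAND 0 = 1
n7 = B NAND n6 = 1 NAND 1 = 0
So n6 = 1 and n7 = 0.

A=0, B=1, C=1, D=0, E=1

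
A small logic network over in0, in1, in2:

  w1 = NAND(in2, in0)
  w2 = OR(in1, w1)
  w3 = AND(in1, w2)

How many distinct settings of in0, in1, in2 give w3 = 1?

4

w3 = AND(in1, w2) must be 1, so both in1 = 1 and w2 = 1.
Satisfying assignments:
  in0=0, in1=1, in2=0
  in0=0, in1=1, in2=1
  in0=1, in1=1, in2=0
  in0=1, in1=1, in2=1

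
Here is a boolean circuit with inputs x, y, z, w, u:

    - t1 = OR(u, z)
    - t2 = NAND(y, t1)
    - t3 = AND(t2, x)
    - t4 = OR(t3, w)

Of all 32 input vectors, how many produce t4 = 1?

21

t4 = OR(t3, w) must be 1, so at least one of t3, w is 1.
Enumerating the 32 input combinations, 21 give t4 = 1 and 11 give t4 = 0.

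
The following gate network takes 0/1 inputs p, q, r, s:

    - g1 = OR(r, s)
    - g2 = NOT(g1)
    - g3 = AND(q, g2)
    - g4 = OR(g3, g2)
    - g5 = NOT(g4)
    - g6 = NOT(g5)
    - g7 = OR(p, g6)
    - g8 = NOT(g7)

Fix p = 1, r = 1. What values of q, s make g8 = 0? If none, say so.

g8 = NOT(g7) must be 0, so g7 = 1.
Check with p = 1, r = 1 and q=1, s=1:
g1 = OR(r, s) = OR(1, 1) = 1
g2 = NOT(g1) = NOT 1 = 0
g3 = AND(q, g2) = AND(1, 0) = 0
g4 = OR(g3, g2) = OR(0, 0) = 0
g5 = NOT(g4) = NOT 0 = 1
g6 = NOT(g5) = NOT 1 = 0
g7 = OR(p, g6) = OR(1, 0) = 1
g8 = NOT(g7) = NOT 1 = 0
So g8 = 0.

q=1 s=1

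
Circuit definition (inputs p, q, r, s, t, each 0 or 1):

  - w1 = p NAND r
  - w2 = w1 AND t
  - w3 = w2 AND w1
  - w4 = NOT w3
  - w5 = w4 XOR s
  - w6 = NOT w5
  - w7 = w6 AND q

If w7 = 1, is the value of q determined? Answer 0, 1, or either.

w7 = w6 AND q must be 1, so both w6 = 1 and q = 1.
Every assignment with w7 = 1 has q = 1; there are 8 such assignment(s).

1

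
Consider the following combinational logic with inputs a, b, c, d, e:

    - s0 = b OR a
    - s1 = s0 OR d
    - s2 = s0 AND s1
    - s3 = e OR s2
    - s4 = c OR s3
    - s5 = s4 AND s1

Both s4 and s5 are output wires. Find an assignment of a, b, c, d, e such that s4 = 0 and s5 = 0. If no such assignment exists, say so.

Check with a=0 b=0 c=0 d=1 e=0:
s0 = b OR a = 0 OR 0 = 0
s1 = s0 OR d = 0 OR 1 = 1
s2 = s0 AND s1 = 0 AND 1 = 0
s3 = e OR s2 = 0 OR 0 = 0
s4 = c OR s3 = 0 OR 0 = 0
s5 = s4 AND s1 = 0 AND 1 = 0
So s4 = 0 and s5 = 0.

a=0 b=0 c=0 d=1 e=0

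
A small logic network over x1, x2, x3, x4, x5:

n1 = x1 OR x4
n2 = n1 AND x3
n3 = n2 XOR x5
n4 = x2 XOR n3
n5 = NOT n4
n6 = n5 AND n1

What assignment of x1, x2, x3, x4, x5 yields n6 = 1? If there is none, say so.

n6 = n5 AND n1 must be 1, so both n5 = 1 and n1 = 1.
n5 = NOT n4 must be 1, so n4 = 0.
n1 = x1 OR x4 must be 1, so at least one of x1, x4 is 1.
Check with x1=0 x2=1 x3=0 x4=1 x5=1:
n1 = x1 OR x4 = 0 OR 1 = 1
n2 = n1 AND x3 = 1 AND 0 = 0
n3 = n2 XOR x5 = 0 XOR 1 = 1
n4 = x2 XOR n3 = 1 XOR 1 = 0
n5 = NOT n4 = NOT 0 = 1
n6 = n5 AND n1 = 1 AND 1 = 1
So n6 = 1 as required.

x1=0 x2=1 x3=0 x4=1 x5=1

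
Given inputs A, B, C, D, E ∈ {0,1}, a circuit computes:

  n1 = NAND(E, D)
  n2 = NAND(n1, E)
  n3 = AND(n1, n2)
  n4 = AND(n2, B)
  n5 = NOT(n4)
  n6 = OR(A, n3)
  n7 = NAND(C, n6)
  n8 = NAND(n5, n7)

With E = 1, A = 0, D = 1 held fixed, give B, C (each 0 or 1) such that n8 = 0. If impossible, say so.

B=0, C=1

n8 = NAND(n5, n7) must be 0, so both n5 = 1 and n7 = 1.
n5 = NOT(n4) must be 1, so n4 = 0.
Check with E = 1, A = 0, D = 1 and B=0, C=1:
n1 = NAND(E, D) = NAND(1, 1) = 0
n2 = NAND(n1, E) = NAND(0, 1) = 1
n3 = AND(n1, n2) = AND(0, 1) = 0
n4 = AND(n2, B) = AND(1, 0) = 0
n5 = NOT(n4) = NOT 0 = 1
n6 = OR(A, n3) = OR(0, 0) = 0
n7 = NAND(C, n6) = NAND(1, 0) = 1
n8 = NAND(n5, n7) = NAND(1, 1) = 0
So n8 = 0.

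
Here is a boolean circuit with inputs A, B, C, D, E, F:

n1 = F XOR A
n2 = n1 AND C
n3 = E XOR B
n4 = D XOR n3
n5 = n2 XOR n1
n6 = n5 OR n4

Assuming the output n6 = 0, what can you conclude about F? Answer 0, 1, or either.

Both values of F occur among assignments with n6 = 0:
  F=0: A=0, B=0, C=0, D=0, E=0, F=0
  F=1: A=0, B=0, C=1, D=0, E=0, F=1

either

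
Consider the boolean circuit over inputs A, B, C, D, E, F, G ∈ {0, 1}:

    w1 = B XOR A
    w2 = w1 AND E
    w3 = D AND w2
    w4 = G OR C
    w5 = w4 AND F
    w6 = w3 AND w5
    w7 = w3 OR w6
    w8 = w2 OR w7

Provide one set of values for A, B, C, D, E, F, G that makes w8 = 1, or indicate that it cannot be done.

w8 = w2 OR w7 must be 1, so at least one of w2, w7 is 1.
Check with A=1 B=0 C=1 D=0 E=1 F=1 G=0:
w1 = B XOR A = 0 XOR 1 = 1
w2 = w1 AND E = 1 AND 1 = 1
w3 = D AND w2 = 0 AND 1 = 0
w4 = G OR C = 0 OR 1 = 1
w5 = w4 AND F = 1 AND 1 = 1
w6 = w3 AND w5 = 0 AND 1 = 0
w7 = w3 OR w6 = 0 OR 0 = 0
w8 = w2 OR w7 = 1 OR 0 = 1
So w8 = 1 as required.

A=1 B=0 C=1 D=0 E=1 F=1 G=0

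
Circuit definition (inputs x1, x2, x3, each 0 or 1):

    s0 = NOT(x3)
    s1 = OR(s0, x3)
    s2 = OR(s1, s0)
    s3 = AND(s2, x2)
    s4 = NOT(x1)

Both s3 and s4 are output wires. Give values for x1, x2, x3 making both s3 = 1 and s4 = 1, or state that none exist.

Check with x1=0 x2=1 x3=0:
s0 = NOT(x3) = NOT 0 = 1
s1 = OR(s0, x3) = OR(1, 0) = 1
s2 = OR(s1, s0) = OR(1, 1) = 1
s3 = AND(s2, x2) = AND(1, 1) = 1
s4 = NOT(x1) = NOT 0 = 1
So s3 = 1 and s4 = 1.

x1=0 x2=1 x3=0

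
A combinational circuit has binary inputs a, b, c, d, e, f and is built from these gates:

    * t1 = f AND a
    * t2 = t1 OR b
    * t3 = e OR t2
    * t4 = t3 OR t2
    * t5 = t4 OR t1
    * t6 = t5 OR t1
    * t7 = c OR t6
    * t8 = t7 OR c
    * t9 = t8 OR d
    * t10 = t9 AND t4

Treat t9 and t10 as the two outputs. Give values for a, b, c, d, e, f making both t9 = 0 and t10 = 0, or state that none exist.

a=0, b=0, c=0, d=0, e=0, f=0

Check with a=0, b=0, c=0, d=0, e=0, f=0:
t1 = f AND a = 0 AND 0 = 0
t2 = t1 OR b = 0 OR 0 = 0
t3 = e OR t2 = 0 OR 0 = 0
t4 = t3 OR t2 = 0 OR 0 = 0
t5 = t4 OR t1 = 0 OR 0 = 0
t6 = t5 OR t1 = 0 OR 0 = 0
t7 = c OR t6 = 0 OR 0 = 0
t8 = t7 OR c = 0 OR 0 = 0
t9 = t8 OR d = 0 OR 0 = 0
t10 = t9 AND t4 = 0 AND 0 = 0
So t9 = 0 and t10 = 0.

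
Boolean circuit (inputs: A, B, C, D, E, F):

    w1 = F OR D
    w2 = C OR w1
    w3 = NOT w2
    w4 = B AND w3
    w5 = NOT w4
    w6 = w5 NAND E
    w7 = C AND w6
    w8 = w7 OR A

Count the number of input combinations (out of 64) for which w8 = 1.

w8 = w7 OR A must be 1, so at least one of w7, A is 1.
Enumerating the 64 input combinations, 40 give w8 = 1 and 24 give w8 = 0.

40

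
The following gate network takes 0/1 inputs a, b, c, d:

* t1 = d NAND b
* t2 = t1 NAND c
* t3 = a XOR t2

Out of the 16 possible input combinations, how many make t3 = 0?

t3 = a XOR t2 must be 0, so a and t2 are equal.
Enumerating the 16 input combinations, 8 give t3 = 0 and 8 give t3 = 1.

8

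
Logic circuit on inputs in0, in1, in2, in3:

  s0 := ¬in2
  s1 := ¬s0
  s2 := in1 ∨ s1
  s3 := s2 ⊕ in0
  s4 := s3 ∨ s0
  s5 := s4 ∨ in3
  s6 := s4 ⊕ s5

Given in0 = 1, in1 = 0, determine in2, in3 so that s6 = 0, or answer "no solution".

s6 = s4 ⊕ s5 must be 0, so s4 and s5 are equal.
Check with in0 = 1, in1 = 0 and in2=0, in3=0:
s0 = ¬in2 = ¬0 = 1
s1 = ¬s0 = ¬1 = 0
s2 = in1 ∨ s1 = 0 ∨ 0 = 0
s3 = s2 ⊕ in0 = 0 ⊕ 1 = 1
s4 = s3 ∨ s0 = 1 ∨ 1 = 1
s5 = s4 ∨ in3 = 1 ∨ 0 = 1
s6 = s4 ⊕ s5 = 1 ⊕ 1 = 0
So s6 = 0.

in2=0, in3=0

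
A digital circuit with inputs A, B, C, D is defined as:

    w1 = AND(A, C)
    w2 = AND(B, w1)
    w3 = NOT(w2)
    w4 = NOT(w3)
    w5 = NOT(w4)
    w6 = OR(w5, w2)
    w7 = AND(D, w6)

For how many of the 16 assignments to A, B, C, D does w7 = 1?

w7 = AND(D, w6) must be 1, so both D = 1 and w6 = 1.
w6 = OR(w5, w2) must be 1, so at least one of w5, w2 is 1.
Enumerating the 16 input combinations, 8 give w7 = 1 and 8 give w7 = 0.

8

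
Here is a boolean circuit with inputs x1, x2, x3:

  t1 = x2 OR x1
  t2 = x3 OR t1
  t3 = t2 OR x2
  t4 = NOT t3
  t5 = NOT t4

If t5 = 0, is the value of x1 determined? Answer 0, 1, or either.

t5 = NOT t4 must be 0, so t4 = 1.
t4 = NOT t3 must be 1, so t3 = 0.
t3 = t2 OR x2 must be 0, so both t2 = 0 and x2 = 0.
Every assignment with t5 = 0 has x1 = 0; there are 1 such assignment(s).
  x1=0, x2=0, x3=0

0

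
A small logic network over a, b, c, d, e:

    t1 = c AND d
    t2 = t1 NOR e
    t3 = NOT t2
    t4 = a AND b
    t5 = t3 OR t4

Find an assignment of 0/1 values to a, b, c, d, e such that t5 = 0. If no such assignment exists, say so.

t5 = t3 OR t4 must be 0, so both t3 = 0 and t4 = 0.
t3 = NOT t2 must be 0, so t2 = 1.
Check with a=1, b=0, c=0, d=0, e=0:
t1 = c AND d = 0 AND 0 = 0
t2 = t1 NOR e = 0 NOR 0 = 1
t3 = NOT t2 = NOT 1 = 0
t4 = a AND b = 1 AND 0 = 0
t5 = t3 OR t4 = 0 OR 0 = 0
So t5 = 0 as required.

a=1, b=0, c=0, d=0, e=0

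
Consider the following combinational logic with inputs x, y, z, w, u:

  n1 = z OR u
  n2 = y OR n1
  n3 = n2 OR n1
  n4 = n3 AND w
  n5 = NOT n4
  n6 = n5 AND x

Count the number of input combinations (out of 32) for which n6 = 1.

9

n6 = n5 AND x must be 1, so both n5 = 1 and x = 1.
Enumerating the 32 input combinations, 9 give n6 = 1 and 23 give n6 = 0.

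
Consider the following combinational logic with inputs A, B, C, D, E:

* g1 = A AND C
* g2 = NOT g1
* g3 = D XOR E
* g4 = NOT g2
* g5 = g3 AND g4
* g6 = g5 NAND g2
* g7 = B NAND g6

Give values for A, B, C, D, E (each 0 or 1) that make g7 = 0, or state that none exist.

A=0, B=1, C=0, D=0, E=1

Check with A=0, B=1, C=0, D=0, E=1:
g1 = A AND C = 0 AND 0 = 0
g2 = NOT g1 = NOT 0 = 1
g3 = D XOR E = 0 XOR 1 = 1
g4 = NOT g2 = NOT 1 = 0
g5 = g3 AND g4 = 1 AND 0 = 0
g6 = g5 NAND g2 = 0 NAND 1 = 1
g7 = B NAND g6 = 1 NAND 1 = 0
So g7 = 0 as required.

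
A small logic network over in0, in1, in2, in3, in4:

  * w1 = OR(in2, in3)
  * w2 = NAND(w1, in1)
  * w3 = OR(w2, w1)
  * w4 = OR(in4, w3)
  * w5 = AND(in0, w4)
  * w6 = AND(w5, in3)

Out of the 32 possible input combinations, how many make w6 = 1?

8

w6 = AND(w5, in3) must be 1, so both w5 = 1 and in3 = 1.
Enumerating the 32 input combinations, 8 give w6 = 1 and 24 give w6 = 0.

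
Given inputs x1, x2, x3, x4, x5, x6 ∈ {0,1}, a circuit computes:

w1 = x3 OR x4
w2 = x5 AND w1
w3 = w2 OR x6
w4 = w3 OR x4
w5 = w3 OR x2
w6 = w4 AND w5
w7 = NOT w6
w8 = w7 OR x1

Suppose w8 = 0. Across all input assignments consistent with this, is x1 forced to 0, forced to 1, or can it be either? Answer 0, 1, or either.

w8 = w7 OR x1 must be 0, so both w7 = 0 and x1 = 0.
w7 = NOT w6 must be 0, so w6 = 1.
Every assignment with w8 = 0 has x1 = 0; there are 24 such assignment(s).

0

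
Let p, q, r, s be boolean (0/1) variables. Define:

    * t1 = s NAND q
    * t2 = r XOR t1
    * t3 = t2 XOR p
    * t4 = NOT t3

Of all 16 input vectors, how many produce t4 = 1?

8

t4 = NOT t3 must be 1, so t3 = 0.
t3 = t2 XOR p must be 0, so t2 and p are equal.
Enumerating the 16 input combinations, 8 give t4 = 1 and 8 give t4 = 0.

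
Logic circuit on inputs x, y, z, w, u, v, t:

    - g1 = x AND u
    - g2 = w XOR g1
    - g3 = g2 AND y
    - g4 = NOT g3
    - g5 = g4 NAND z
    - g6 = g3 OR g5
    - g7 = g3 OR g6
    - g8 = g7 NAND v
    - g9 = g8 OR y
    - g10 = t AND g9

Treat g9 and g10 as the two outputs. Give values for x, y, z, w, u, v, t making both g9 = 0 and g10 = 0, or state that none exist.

Check with x=0 y=0 z=0 w=0 u=1 v=1 t=1:
g1 = x AND u = 0 AND 1 = 0
g2 = w XOR g1 = 0 XOR 0 = 0
g3 = g2 AND y = 0 AND 0 = 0
g4 = NOT g3 = NOT 0 = 1
g5 = g4 NAND z = 1 NAND 0 = 1
g6 = g3 OR g5 = 0 OR 1 = 1
g7 = g3 OR g6 = 0 OR 1 = 1
g8 = g7 NAND v = 1 NAND 1 = 0
g9 = g8 OR y = 0 OR 0 = 0
g10 = t AND g9 = 1 AND 0 = 0
So g9 = 0 and g10 = 0.

x=0 y=0 z=0 w=0 u=1 v=1 t=1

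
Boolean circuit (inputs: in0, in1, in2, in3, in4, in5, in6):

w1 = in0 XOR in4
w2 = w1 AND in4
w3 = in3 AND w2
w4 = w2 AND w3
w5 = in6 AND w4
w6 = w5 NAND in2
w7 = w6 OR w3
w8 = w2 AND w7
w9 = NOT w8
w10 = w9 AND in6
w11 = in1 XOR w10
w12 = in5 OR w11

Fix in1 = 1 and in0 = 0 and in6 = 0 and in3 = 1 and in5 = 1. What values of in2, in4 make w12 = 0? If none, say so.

no solution exists

With in1 = 1 and in0 = 0 and in6 = 0 and in3 = 1 and in5 = 1 fixed, none of the 4 settings of in2, in4 give w12 = 0.
For example, with in2=1, in4=0:
w1 = in0 XOR in4 = 0 XOR 0 = 0
w2 = w1 AND in4 = 0 AND 0 = 0
w3 = in3 AND w2 = 1 AND 0 = 0
w4 = w2 AND w3 = 0 AND 0 = 0
w5 = in6 AND w4 = 0 AND 0 = 0
w6 = w5 NAND in2 = 0 NAND 1 = 1
w7 = w6 OR w3 = 1 OR 0 = 1
w8 = w2 AND w7 = 0 AND 1 = 0
w9 = NOT w8 = NOT 0 = 1
w10 = w9 AND in6 = 1 AND 0 = 0
w11 = in1 XOR w10 = 1 XOR 0 = 1
w12 = in5 OR w11 = 1 OR 1 = 1
giving w12 = 1 ≠ 0.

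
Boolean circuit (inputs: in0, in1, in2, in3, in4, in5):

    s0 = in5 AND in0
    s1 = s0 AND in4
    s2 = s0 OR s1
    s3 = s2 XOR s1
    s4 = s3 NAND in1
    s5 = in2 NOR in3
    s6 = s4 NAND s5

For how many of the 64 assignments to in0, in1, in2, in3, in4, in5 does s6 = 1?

49

s6 = s4 NAND s5 must be 1, so at least one of s4, s5 is 0.
Enumerating the 64 input combinations, 49 give s6 = 1 and 15 give s6 = 0.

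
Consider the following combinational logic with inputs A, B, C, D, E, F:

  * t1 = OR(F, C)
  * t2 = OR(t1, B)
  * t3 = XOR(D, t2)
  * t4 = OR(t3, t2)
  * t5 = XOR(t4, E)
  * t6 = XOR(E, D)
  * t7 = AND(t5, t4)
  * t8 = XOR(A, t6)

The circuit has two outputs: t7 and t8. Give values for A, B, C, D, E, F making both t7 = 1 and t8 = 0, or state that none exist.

Check with A=0, B=0, C=1, D=0, E=0, F=1:
t1 = OR(F, C) = OR(1, 1) = 1
t2 = OR(t1, B) = OR(1, 0) = 1
t3 = XOR(D, t2) = XOR(0, 1) = 1
t4 = OR(t3, t2) = OR(1, 1) = 1
t5 = XOR(t4, E) = XOR(1, 0) = 1
t6 = XOR(E, D) = XOR(0, 0) = 0
t7 = AND(t5, t4) = AND(1, 1) = 1
t8 = XOR(A, t6) = XOR(0, 0) = 0
So t7 = 1 and t8 = 0.

A=0, B=0, C=1, D=0, E=0, F=1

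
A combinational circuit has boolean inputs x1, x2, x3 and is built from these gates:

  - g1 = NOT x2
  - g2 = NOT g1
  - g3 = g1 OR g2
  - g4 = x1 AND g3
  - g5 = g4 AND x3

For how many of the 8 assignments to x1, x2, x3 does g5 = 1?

g5 = g4 AND x3 must be 1, so both g4 = 1 and x3 = 1.
g4 = x1 AND g3 must be 1, so both x1 = 1 and g3 = 1.
Satisfying assignments:
  x1=1, x2=0, x3=1
  x1=1, x2=1, x3=1

2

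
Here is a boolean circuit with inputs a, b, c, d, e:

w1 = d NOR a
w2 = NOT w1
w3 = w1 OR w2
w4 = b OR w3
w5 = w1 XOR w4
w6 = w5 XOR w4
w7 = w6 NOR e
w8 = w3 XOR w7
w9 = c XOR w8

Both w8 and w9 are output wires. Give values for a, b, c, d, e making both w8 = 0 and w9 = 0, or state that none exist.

a=1 b=0 c=0 d=1 e=0

Check with a=1 b=0 c=0 d=1 e=0:
w1 = d NOR a = 1 NOR 1 = 0
w2 = NOT w1 = NOT 0 = 1
w3 = w1 OR w2 = 0 OR 1 = 1
w4 = b OR w3 = 0 OR 1 = 1
w5 = w1 XOR w4 = 0 XOR 1 = 1
w6 = w5 XOR w4 = 1 XOR 1 = 0
w7 = w6 NOR e = 0 NOR 0 = 1
w8 = w3 XOR w7 = 1 XOR 1 = 0
w9 = c XOR w8 = 0 XOR 0 = 0
So w8 = 0 and w9 = 0.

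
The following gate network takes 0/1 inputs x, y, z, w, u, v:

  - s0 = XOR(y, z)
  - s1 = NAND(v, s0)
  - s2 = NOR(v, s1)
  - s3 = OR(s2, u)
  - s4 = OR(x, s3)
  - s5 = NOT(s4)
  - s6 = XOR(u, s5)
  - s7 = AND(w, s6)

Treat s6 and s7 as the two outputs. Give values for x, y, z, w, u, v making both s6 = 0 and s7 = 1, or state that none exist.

no solution exists

Across all 64 input combinations, none give both s6 = 0 and s7 = 1.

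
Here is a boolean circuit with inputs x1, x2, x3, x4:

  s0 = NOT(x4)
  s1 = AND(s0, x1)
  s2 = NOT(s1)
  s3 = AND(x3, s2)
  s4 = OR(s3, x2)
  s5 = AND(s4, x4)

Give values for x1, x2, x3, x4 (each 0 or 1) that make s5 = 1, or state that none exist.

Check with x1=0, x2=1, x3=0, x4=1:
s0 = NOT(x4) = NOT 1 = 0
s1 = AND(s0, x1) = AND(0, 0) = 0
s2 = NOT(s1) = NOT 0 = 1
s3 = AND(x3, s2) = AND(0, 1) = 0
s4 = OR(s3, x2) = OR(0, 1) = 1
s5 = AND(s4, x4) = AND(1, 1) = 1
So s5 = 1 as required.

x1=0, x2=1, x3=0, x4=1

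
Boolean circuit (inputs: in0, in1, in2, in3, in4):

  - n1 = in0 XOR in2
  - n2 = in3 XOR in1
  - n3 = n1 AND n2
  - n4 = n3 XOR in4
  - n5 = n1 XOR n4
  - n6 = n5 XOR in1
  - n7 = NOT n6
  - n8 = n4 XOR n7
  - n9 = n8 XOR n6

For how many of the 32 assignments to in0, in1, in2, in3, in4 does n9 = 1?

16

n9 = n8 XOR n6 must be 1, so n8 and n6 differ.
Enumerating the 32 input combinations, 16 give n9 = 1 and 16 give n9 = 0.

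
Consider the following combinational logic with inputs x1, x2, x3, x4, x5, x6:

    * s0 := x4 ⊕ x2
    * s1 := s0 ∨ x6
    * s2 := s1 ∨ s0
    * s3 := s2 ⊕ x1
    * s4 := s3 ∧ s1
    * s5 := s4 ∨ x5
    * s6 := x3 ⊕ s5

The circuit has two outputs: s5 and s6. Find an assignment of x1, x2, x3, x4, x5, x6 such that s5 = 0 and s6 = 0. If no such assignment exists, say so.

x1=0, x2=0, x3=0, x4=0, x5=0, x6=0

Check with x1=0, x2=0, x3=0, x4=0, x5=0, x6=0:
s0 = x4 ⊕ x2 = 0 ⊕ 0 = 0
s1 = s0 ∨ x6 = 0 ∨ 0 = 0
s2 = s1 ∨ s0 = 0 ∨ 0 = 0
s3 = s2 ⊕ x1 = 0 ⊕ 0 = 0
s4 = s3 ∧ s1 = 0 ∧ 0 = 0
s5 = s4 ∨ x5 = 0 ∨ 0 = 0
s6 = x3 ⊕ s5 = 0 ⊕ 0 = 0
So s5 = 0 and s6 = 0.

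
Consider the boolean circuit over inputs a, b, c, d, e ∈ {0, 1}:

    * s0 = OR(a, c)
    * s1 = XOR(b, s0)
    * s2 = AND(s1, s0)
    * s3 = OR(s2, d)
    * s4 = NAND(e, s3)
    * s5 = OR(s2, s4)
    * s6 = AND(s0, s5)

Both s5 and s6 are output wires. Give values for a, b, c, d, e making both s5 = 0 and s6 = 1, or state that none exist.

Across all 32 input combinations, none give both s5 = 0 and s6 = 1.

no solution exists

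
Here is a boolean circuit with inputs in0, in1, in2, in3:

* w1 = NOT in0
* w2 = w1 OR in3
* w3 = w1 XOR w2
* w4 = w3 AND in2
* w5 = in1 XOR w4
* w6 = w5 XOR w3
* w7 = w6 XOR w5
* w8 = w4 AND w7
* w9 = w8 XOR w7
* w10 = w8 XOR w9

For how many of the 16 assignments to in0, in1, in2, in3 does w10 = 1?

w10 = w8 XOR w9 must be 1, so w8 and w9 differ.
Enumerating the 16 input combinations, 4 give w10 = 1 and 12 give w10 = 0.

4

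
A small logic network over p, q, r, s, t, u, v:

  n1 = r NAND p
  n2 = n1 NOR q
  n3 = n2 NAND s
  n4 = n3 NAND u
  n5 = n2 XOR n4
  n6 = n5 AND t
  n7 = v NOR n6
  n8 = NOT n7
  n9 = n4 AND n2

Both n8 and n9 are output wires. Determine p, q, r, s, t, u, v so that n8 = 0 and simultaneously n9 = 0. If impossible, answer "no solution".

p=1, q=0, r=0, s=1, t=1, u=1, v=0

Check with p=1, q=0, r=0, s=1, t=1, u=1, v=0:
n1 = r NAND p = 0 NAND 1 = 1
n2 = n1 NOR q = 1 NOR 0 = 0
n3 = n2 NAND s = 0 NAND 1 = 1
n4 = n3 NAND u = 1 NAND 1 = 0
n5 = n2 XOR n4 = 0 XOR 0 = 0
n6 = n5 AND t = 0 AND 1 = 0
n7 = v NOR n6 = 0 NOR 0 = 1
n8 = NOT n7 = NOT 1 = 0
n9 = n4 AND n2 = 0 AND 0 = 0
So n8 = 0 and n9 = 0.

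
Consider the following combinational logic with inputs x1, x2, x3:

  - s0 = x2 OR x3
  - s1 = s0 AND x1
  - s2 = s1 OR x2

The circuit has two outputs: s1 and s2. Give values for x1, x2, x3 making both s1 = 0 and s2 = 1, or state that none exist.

x1=0, x2=1, x3=1

Check with x1=0, x2=1, x3=1:
s0 = x2 OR x3 = 1 OR 1 = 1
s1 = s0 AND x1 = 1 AND 0 = 0
s2 = s1 OR x2 = 0 OR 1 = 1
So s1 = 0 and s2 = 1.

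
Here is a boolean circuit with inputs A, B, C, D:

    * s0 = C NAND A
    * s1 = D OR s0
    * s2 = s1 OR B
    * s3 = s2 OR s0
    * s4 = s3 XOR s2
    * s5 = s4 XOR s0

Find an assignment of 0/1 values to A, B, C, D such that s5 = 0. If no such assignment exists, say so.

s5 = s4 XOR s0 must be 0, so s4 and s0 are equal.
Check with A=1, B=1, C=1, D=0:
s0 = C NAND A = 1 NAND 1 = 0
s1 = D OR s0 = 0 OR 0 = 0
s2 = s1 OR B = 0 OR 1 = 1
s3 = s2 OR s0 = 1 OR 0 = 1
s4 = s3 XOR s2 = 1 XOR 1 = 0
s5 = s4 XOR s0 = 0 XOR 0 = 0
So s5 = 0 as required.

A=1, B=1, C=1, D=0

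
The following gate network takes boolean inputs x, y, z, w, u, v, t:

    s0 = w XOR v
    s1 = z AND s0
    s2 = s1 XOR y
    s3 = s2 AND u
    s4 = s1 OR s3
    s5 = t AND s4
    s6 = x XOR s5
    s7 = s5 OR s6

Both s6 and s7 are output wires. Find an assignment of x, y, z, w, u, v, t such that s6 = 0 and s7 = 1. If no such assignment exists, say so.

x=1, y=0, z=1, w=0, u=0, v=1, t=1

Check with x=1, y=0, z=1, w=0, u=0, v=1, t=1:
s0 = w XOR v = 0 XOR 1 = 1
s1 = z AND s0 = 1 AND 1 = 1
s2 = s1 XOR y = 1 XOR 0 = 1
s3 = s2 AND u = 1 AND 0 = 0
s4 = s1 OR s3 = 1 OR 0 = 1
s5 = t AND s4 = 1 AND 1 = 1
s6 = x XOR s5 = 1 XOR 1 = 0
s7 = s5 OR s6 = 1 OR 0 = 1
So s6 = 0 and s7 = 1.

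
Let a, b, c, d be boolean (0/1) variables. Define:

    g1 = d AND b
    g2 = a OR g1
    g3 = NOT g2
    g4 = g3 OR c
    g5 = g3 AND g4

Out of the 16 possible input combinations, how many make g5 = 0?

g5 = g3 AND g4 must be 0, so at least one of g3, g4 is 0.
Enumerating the 16 input combinations, 10 give g5 = 0 and 6 give g5 = 1.

10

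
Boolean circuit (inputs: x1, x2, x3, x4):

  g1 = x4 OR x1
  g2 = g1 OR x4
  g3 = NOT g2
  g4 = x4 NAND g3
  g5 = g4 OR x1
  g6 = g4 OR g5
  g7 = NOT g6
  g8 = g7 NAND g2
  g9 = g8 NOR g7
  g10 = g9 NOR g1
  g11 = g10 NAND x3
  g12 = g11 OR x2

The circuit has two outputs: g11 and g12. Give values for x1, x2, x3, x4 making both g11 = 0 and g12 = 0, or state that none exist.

x1=0 x2=0 x3=1 x4=0

Check with x1=0 x2=0 x3=1 x4=0:
g1 = x4 OR x1 = 0 OR 0 = 0
g2 = g1 OR x4 = 0 OR 0 = 0
g3 = NOT g2 = NOT 0 = 1
g4 = x4 NAND g3 = 0 NAND 1 = 1
g5 = g4 OR x1 = 1 OR 0 = 1
g6 = g4 OR g5 = 1 OR 1 = 1
g7 = NOT g6 = NOT 1 = 0
g8 = g7 NAND g2 = 0 NAND 0 = 1
g9 = g8 NOR g7 = 1 NOR 0 = 0
g10 = g9 NOR g1 = 0 NOR 0 = 1
g11 = g10 NAND x3 = 1 NAND 1 = 0
g12 = g11 OR x2 = 0 OR 0 = 0
So g11 = 0 and g12 = 0.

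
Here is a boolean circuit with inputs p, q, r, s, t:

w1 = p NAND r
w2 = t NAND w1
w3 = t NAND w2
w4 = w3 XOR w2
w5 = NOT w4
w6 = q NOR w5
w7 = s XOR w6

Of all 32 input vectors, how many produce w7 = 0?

w7 = s XOR w6 must be 0, so s and w6 are equal.
Enumerating the 32 input combinations, 16 give w7 = 0 and 16 give w7 = 1.

16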